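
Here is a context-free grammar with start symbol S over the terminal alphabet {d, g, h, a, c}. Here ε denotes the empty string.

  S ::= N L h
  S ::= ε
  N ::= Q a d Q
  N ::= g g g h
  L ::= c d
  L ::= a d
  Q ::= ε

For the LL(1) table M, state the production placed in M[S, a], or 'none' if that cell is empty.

FIRST(L): from L::=c d we get {c}; from L::=a d we get {a}. So FIRST(L) = {a, c}.
FIRST(Q): from Q::=ε we get {ε}. So FIRST(Q) = {ε}.
FIRST(N): from N::=Q a d Q we get {a}; from N::=g g g h we get {g}. So FIRST(N) = {a, g}.
FIRST(S): from S::=N L h we get {a, g}; from S::=ε we get {ε}. So FIRST(S) = {ε, a, g}.
FOLLOW(S) includes $ since S is the start symbol.
FOLLOW(S): S appears on no right-hand side. Thus FOLLOW(S) = {$}.
For S ::= N L h: FIRST(N L h) = {a, g}, so it goes in M[S, t] for t ∈ {a, g}.
For S ::= ε: FIRST(ε) = {ε}, so it goes in M[S, t] for t ∈ {}; since ε ∈ FIRST, also for every t ∈ FOLLOW(S) = {$}.

S ::= N L h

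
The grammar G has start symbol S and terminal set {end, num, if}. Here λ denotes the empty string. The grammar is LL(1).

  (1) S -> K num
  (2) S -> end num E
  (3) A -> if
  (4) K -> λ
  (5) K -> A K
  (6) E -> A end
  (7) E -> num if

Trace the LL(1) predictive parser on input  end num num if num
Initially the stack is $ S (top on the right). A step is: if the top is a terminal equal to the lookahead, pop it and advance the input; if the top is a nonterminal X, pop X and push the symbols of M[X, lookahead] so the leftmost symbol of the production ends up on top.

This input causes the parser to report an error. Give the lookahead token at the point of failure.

num

step 1: stack=$ S  input=end num num if num $  — expand S -> end num E
step 2: stack=$ E num end  input=end num num if num $  — match end
step 3: stack=$ E num  input=num num if num $  — match num
step 4: stack=$ E  input=num if num $  — expand E -> num if
step 5: stack=$ if num  input=num if num $  — match num
step 6: stack=$ if  input=if num $  — match if
step 7: stack=$  input=num $  — error: stack empty but input remains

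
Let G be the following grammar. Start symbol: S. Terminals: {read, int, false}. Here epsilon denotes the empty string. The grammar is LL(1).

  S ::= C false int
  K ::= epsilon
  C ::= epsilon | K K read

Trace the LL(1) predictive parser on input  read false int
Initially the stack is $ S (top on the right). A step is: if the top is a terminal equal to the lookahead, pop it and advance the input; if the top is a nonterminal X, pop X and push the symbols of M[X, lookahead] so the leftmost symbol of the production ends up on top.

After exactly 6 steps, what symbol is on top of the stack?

int

     Stack                 Input             Action
  1  $ S                   read false int $  expand S ::= C false int
  2  $ int false C         read false int $  expand C ::= K K read
  3  $ int false read K K  read false int $  expand K ::= epsilon
  4  $ int false read K    read false int $  expand K ::= epsilon
  5  $ int false read      read false int $  match read
  6  $ int false           false int $       match false
Stack after step 6: $ int (top = int).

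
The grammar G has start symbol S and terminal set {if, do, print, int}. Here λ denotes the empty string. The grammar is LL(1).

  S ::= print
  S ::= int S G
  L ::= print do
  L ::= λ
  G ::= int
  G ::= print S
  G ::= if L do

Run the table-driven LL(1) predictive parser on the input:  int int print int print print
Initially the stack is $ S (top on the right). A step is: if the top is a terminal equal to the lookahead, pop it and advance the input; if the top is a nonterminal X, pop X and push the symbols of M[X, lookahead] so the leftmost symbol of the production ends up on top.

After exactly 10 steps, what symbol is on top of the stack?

S

step 1: stack=$ S  input=int int print int print print $  — expand S ::= int S G
step 2: stack=$ G S int  input=int int print int print print $  — match int
step 3: stack=$ G S  input=int print int print print $  — expand S ::= int S G
step 4: stack=$ G G S int  input=int print int print print $  — match int
step 5: stack=$ G G S  input=print int print print $  — expand S ::= print
step 6: stack=$ G G print  input=print int print print $  — match print
step 7: stack=$ G G  input=int print print $  — expand G ::= int
step 8: stack=$ G int  input=int print print $  — match int
step 9: stack=$ G  input=print print $  — expand G ::= print S
step 10: stack=$ S print  input=print print $  — match print
Stack after step 10: $ S (top = S).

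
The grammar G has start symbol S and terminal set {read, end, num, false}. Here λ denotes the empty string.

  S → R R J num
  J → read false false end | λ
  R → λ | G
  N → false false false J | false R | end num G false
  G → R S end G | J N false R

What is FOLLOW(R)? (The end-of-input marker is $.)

{end, false, num, read}

FIRST(J): from J→read false false end we get {read}; from J→λ we get {λ}. So FIRST(J) = {λ, read}.
FIRST(N): from N→false false false J we get {false}; from N→false R we get {false}; from N→end num G false we get {end}. So FIRST(N) = {end, false}.
FIRST(S): from S→R R J num we get {end, false, num, read}. So FIRST(S) = {end, false, num, read}.
FIRST(R): from R→λ we get {λ}; from R→G we get {end, false, num, read}. So FIRST(R) = {λ, end, false, num, read}.
FIRST(G): from G→R S end G we get {end, false, num, read}; from G→J N false R we get {end, false, read}. So FIRST(G) = {end, false, num, read}.
FOLLOW(S) includes $ since S is the start symbol.
FOLLOW(S): in G→R S end G, S is followed by end G with FIRST {end}. Thus FOLLOW(S) = {$, end}.
FOLLOW(N): in G→J N false R, N is followed by false R with FIRST {false}. Thus FOLLOW(N) = {false}.
FOLLOW(J): in S→R R J num, J is followed by num with FIRST {num}; in N→false false false J, the suffix after J is empty, so FOLLOW(J) ⊇ FOLLOW(N) = {false}; in G→J N false R, J is followed by N false R with FIRST {end, false}. Thus FOLLOW(J) = {end, false, num}.
FOLLOW(R): in S→R R J num (occurrence 1), R is followed by R J num with FIRST {end, false, num, read}; in S→R R J num (occurrence 2), R is followed by J num with FIRST {num, read}; in N→false R, the suffix after R is empty, so FOLLOW(R) ⊇ FOLLOW(N) = {false}; in G→R S end G, R is followed by S end G with FIRST {end, false, num, read}; in G→J N false R, the suffix after R is empty, so FOLLOW(R) ⊇ FOLLOW(G) = {end, false, num, read}. Thus FOLLOW(R) = {end, false, num, read}.
FOLLOW(G): in R→G, the suffix after G is empty, so FOLLOW(G) ⊇ FOLLOW(R) = {end, false, num, read}; in N→end num G false, G is followed by false with FIRST {false}; in G→R S end G, the suffix after G is empty (adds nothing new). Thus FOLLOW(G) = {end, false, num, read}.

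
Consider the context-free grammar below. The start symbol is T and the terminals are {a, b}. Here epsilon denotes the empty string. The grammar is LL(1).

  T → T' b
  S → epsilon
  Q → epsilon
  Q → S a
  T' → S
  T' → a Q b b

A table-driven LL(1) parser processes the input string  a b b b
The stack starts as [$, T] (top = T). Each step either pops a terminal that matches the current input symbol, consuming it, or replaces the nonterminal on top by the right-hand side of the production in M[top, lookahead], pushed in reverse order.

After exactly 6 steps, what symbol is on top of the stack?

b

step 1: stack=$ T  input=a b b b $  — expand T → T' b
step 2: stack=$ b T'  input=a b b b $  — expand T' → a Q b b
step 3: stack=$ b b b Q a  input=a b b b $  — match a
step 4: stack=$ b b b Q  input=b b b $  — expand Q → epsilon
step 5: stack=$ b b b  input=b b b $  — match b
step 6: stack=$ b b  input=b b $  — match b
Stack after step 6: $ b (top = b).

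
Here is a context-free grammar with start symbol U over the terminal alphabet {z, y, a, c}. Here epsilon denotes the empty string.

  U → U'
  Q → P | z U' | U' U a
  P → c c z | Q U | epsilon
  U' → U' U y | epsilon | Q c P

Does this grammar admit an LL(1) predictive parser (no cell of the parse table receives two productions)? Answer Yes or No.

No

FIRST(U) = {epsilon, a, c, y, z}
FIRST(Q) = {epsilon, a, c, y, z}
FIRST(P) = {epsilon, a, c, y, z}
FIRST(U') = {epsilon, a, c, y, z}
FOLLOW(U) = {$, a, c, y, z}
FOLLOW(Q) = {$, a, c, y, z}
FOLLOW(P) = {$, a, c, y, z}
FOLLOW(U') = {$, a, c, y, z}
Cell M[P, $] receives both P → Q U and P → epsilon — the grammar is not LL(1).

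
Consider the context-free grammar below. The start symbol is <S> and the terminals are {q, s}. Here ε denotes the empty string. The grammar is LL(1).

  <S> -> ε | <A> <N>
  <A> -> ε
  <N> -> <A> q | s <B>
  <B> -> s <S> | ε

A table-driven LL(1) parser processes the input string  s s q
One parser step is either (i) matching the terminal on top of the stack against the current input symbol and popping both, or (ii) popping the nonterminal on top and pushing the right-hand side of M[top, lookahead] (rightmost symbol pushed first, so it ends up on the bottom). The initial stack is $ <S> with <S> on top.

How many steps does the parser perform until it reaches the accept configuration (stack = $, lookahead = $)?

      Stack      Input    Action
   1  $ <S>      s s q $  expand <S> -> <A> <N>
   2  $ <N> <A>  s s q $  expand <A> -> ε
   3  $ <N>      s s q $  expand <N> -> s <B>
   4  $ <B> s    s s q $  match s
   5  $ <B>      s q $    expand <B> -> s <S>
   6  $ <S> s    s q $    match s
   7  $ <S>      q $      expand <S> -> <A> <N>
   8  $ <N> <A>  q $      expand <A> -> ε
   9  $ <N>      q $      expand <N> -> <A> q
  10  $ q <A>    q $      expand <A> -> ε
  11  $ q        q $      match q
Accept reached after 11 steps.

11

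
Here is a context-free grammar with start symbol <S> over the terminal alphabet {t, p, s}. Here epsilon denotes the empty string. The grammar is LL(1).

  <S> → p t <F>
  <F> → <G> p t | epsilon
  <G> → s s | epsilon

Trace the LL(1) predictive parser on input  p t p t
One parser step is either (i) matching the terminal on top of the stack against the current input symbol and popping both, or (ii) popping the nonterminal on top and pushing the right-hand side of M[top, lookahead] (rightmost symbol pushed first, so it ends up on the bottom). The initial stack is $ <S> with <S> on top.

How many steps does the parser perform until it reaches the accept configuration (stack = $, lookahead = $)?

     Stack      Input      Action
  1  $ <S>      p t p t $  expand <S> → p t <F>
  2  $ <F> t p  p t p t $  match p
  3  $ <F> t    t p t $    match t
  4  $ <F>      p t $      expand <F> → <G> p t
  5  $ t p <G>  p t $      expand <G> → epsilon
  6  $ t p      p t $      match p
  7  $ t        t $        match t
Accept reached after 7 steps.

7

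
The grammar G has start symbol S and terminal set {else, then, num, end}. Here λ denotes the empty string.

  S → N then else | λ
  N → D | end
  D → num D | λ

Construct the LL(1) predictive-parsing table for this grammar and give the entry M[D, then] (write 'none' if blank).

D → λ

FIRST(D) = {λ, num}
FIRST(N) = {λ, end, num}  (via D)
FIRST(S) = {λ, end, num, then}  (via N then else)
FOLLOW(S) includes $ since S is the start symbol.
FOLLOW(N): in S→N then else, N is followed by then else with FIRST {then}. Thus FOLLOW(N) = {then}.
FOLLOW(D): in N→D, the suffix after D is empty, so FOLLOW(D) ⊇ FOLLOW(N) = {then}; in D→num D, the suffix after D is empty (adds nothing new). Thus FOLLOW(D) = {then}.
For D → num D: FIRST(num D) = {num}, so it goes in M[D, t] for t ∈ {num}.
For D → λ: FIRST(λ) = {λ}, so it goes in M[D, t] for t ∈ {}; since λ ∈ FIRST, also for every t ∈ FOLLOW(D) = {then}.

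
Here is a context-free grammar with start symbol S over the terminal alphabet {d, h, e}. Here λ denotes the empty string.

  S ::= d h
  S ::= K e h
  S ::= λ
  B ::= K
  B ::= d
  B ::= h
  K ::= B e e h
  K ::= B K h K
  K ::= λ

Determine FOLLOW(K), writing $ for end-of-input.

{d, e, h}

FIRST(S) = {λ, d, e, h}  (via K e h)
FIRST(B) = {λ, d, e, h}  (via K)
FIRST(K) = {λ, d, e, h}  (via B e e h, B K h K)
FOLLOW(S) includes $ since S is the start symbol.
FOLLOW(S): S appears on no right-hand side. Thus FOLLOW(S) = {$}.
FOLLOW(B): in K::=B e e h, B is followed by e e h with FIRST {e}; in K::=B K h K, B is followed by K h K with FIRST {d, e, h}. Thus FOLLOW(B) = {d, e, h}.
FOLLOW(K): in S::=K e h, K is followed by e h with FIRST {e}; in B::=K, the suffix after K is empty, so FOLLOW(K) ⊇ FOLLOW(B) = {d, e, h}; in K::=B K h K (occurrence 1), K is followed by h K with FIRST {h}; in K::=B K h K (occurrence 2), the suffix after K is empty (adds nothing new). Thus FOLLOW(K) = {d, e, h}.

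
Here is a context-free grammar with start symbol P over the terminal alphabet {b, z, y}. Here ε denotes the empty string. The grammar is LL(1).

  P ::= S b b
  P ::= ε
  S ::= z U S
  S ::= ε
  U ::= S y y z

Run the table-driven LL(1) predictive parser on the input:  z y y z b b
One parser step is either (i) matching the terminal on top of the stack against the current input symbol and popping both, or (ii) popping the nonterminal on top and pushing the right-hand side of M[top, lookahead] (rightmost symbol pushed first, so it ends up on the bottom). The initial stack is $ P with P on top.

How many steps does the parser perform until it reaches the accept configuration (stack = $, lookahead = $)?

11

step 1: stack=$ P  input=z y y z b b $  — expand P ::= S b b
step 2: stack=$ b b S  input=z y y z b b $  — expand S ::= z U S
step 3: stack=$ b b S U z  input=z y y z b b $  — match z
step 4: stack=$ b b S U  input=y y z b b $  — expand U ::= S y y z
step 5: stack=$ b b S z y y S  input=y y z b b $  — expand S ::= ε
step 6: stack=$ b b S z y y  input=y y z b b $  — match y
step 7: stack=$ b b S z y  input=y z b b $  — match y
step 8: stack=$ b b S z  input=z b b $  — match z
step 9: stack=$ b b S  input=b b $  — expand S ::= ε
step 10: stack=$ b b  input=b b $  — match b
step 11: stack=$ b  input=b $  — match b
Accept reached after 11 steps.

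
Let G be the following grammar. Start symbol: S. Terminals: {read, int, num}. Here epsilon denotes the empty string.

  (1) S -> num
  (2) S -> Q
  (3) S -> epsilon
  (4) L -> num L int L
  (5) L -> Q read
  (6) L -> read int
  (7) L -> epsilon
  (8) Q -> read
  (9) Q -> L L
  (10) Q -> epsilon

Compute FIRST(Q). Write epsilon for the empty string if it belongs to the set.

FIRST(S): from S->num we get {num}; from S->Q we get {epsilon, num, read}; from S->epsilon we get {epsilon}. So FIRST(S) = {epsilon, num, read}.
FIRST(L): from L->num L int L we get {num}; from L->Q read we get {num, read}; from L->read int we get {read}; from L->epsilon we get {epsilon}. So FIRST(L) = {epsilon, num, read}.
FIRST(Q): from Q->read we get {read}; from Q->L L we get {epsilon, num, read}; from Q->epsilon we get {epsilon}. So FIRST(Q) = {epsilon, num, read}.

{epsilon, num, read}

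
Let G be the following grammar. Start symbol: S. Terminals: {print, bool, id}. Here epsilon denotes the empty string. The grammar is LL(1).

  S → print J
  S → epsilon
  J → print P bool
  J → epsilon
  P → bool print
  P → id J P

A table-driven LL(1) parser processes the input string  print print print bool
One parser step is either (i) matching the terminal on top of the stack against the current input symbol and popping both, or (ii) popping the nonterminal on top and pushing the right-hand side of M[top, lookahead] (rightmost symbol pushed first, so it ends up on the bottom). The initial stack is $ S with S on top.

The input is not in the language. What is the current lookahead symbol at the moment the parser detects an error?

print

step 1: stack=$ S  input=print print print bool $  — expand S → print J
step 2: stack=$ J print  input=print print print bool $  — match print
step 3: stack=$ J  input=print print bool $  — expand J → print P bool
step 4: stack=$ bool P print  input=print print bool $  — match print
step 5: stack=$ bool P  input=print bool $  — error: M[P, print] is empty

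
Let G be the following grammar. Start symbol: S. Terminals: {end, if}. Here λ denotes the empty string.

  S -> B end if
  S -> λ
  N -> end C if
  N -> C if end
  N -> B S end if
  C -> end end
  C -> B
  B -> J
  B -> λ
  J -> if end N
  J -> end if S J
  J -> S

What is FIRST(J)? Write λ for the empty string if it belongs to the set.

FIRST(S): from S->B end if we get {end, if}; from S->λ we get {λ}. So FIRST(S) = {λ, end, if}.
FIRST(J): from J->if end N we get {if}; from J->end if S J we get {end}; from J->S we get {λ, end, if}. So FIRST(J) = {λ, end, if}.
FIRST(B): from B->J we get {λ, end, if}; from B->λ we get {λ}. So FIRST(B) = {λ, end, if}.
FIRST(C): from C->end end we get {end}; from C->B we get {λ, end, if}. So FIRST(C) = {λ, end, if}.
FIRST(N): from N->end C if we get {end}; from N->C if end we get {end, if}; from N->B S end if we get {end, if}. So FIRST(N) = {end, if}.

{λ, end, if}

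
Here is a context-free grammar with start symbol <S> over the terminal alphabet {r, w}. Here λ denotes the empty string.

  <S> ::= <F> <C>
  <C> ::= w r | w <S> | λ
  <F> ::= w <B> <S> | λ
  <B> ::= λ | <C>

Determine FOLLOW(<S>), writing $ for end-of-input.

FIRST(<C>): from <C>::=w r we get {w}; from <C>::=w <S> we get {w}; from <C>::=λ we get {λ}. So FIRST(<C>) = {λ, w}.
FIRST(<F>): from <F>::=w <B> <S> we get {w}; from <F>::=λ we get {λ}. So FIRST(<F>) = {λ, w}.
FIRST(<S>): from <S>::=<F> <C> we get {λ, w}. So FIRST(<S>) = {λ, w}.
FIRST(<B>): from <B>::=λ we get {λ}; from <B>::=<C> we get {λ, w}. So FIRST(<B>) = {λ, w}.
FOLLOW(<S>) includes $ since <S> is the start symbol.
FOLLOW(<S>): in <C>::=w <S>, the suffix after <S> is empty, so FOLLOW(<S>) ⊇ FOLLOW(<C>) = {$, w}; in <F>::=w <B> <S>, the suffix after <S> is empty, so FOLLOW(<S>) ⊇ FOLLOW(<F>) = {$, w}. Thus FOLLOW(<S>) = {$, w}.
FOLLOW(<F>): in <S>::=<F> <C>, <F> is followed by <C> with FIRST {λ, w}; in <S>::=<F> <C>, the suffix after <F> is nullable, so FOLLOW(<F>) ⊇ FOLLOW(<S>) = {$, w}. Thus FOLLOW(<F>) = {$, w}.
FOLLOW(<B>): in <F>::=w <B> <S>, <B> is followed by <S> with FIRST {λ, w}; in <F>::=w <B> <S>, the suffix after <B> is nullable, so FOLLOW(<B>) ⊇ FOLLOW(<F>) = {$, w}. Thus FOLLOW(<B>) = {$, w}.
FOLLOW(<C>): in <S>::=<F> <C>, the suffix after <C> is empty, so FOLLOW(<C>) ⊇ FOLLOW(<S>) = {$, w}; in <B>::=<C>, the suffix after <C> is empty, so FOLLOW(<C>) ⊇ FOLLOW(<B>) = {$, w}. Thus FOLLOW(<C>) = {$, w}.

{$, w}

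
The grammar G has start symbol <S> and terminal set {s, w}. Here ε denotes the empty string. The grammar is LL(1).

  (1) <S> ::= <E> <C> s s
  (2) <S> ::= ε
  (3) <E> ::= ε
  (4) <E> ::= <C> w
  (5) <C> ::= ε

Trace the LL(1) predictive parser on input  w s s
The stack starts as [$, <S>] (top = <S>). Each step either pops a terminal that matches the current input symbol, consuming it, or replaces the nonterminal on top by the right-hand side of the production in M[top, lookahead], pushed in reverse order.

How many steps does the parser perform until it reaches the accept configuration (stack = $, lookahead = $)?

7

step 1: stack=$ <S>  input=w s s $  — expand <S> ::= <E> <C> s s
step 2: stack=$ s s <C> <E>  input=w s s $  — expand <E> ::= <C> w
step 3: stack=$ s s <C> w <C>  input=w s s $  — expand <C> ::= ε
step 4: stack=$ s s <C> w  input=w s s $  — match w
step 5: stack=$ s s <C>  input=s s $  — expand <C> ::= ε
step 6: stack=$ s s  input=s s $  — match s
step 7: stack=$ s  input=s $  — match s
Accept reached after 7 steps.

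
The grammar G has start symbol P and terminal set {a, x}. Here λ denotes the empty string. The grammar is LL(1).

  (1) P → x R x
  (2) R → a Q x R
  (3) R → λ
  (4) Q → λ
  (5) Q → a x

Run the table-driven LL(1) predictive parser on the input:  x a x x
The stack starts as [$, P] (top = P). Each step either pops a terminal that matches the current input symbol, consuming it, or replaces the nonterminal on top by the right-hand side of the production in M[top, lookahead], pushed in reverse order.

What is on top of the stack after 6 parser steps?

R

step 1: stack=$ P  input=x a x x $  — expand P → x R x
step 2: stack=$ x R x  input=x a x x $  — match x
step 3: stack=$ x R  input=a x x $  — expand R → a Q x R
step 4: stack=$ x R x Q a  input=a x x $  — match a
step 5: stack=$ x R x Q  input=x x $  — expand Q → λ
step 6: stack=$ x R x  input=x x $  — match x
Stack after step 6: $ x R (top = R).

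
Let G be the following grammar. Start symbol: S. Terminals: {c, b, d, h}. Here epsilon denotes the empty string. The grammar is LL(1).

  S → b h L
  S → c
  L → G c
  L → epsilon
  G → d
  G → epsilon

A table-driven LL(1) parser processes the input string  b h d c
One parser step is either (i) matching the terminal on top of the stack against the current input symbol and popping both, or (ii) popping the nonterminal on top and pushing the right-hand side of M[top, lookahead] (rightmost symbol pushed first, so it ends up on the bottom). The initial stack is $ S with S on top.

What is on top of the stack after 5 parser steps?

d

step 1: stack=$ S  input=b h d c $  — expand S → b h L
step 2: stack=$ L h b  input=b h d c $  — match b
step 3: stack=$ L h  input=h d c $  — match h
step 4: stack=$ L  input=d c $  — expand L → G c
step 5: stack=$ c G  input=d c $  — expand G → d
Stack after step 5: $ c d (top = d).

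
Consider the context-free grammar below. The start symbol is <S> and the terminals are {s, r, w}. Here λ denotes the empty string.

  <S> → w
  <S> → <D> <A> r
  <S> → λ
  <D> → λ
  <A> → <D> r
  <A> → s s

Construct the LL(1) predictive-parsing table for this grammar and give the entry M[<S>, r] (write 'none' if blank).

FIRST(<D>) = {λ}
FIRST(<A>) = {r, s}  (via <D> r)
FIRST(<S>) = {λ, r, s, w}  (via <D> <A> r)
FOLLOW(<S>) includes $ since <S> is the start symbol.
FOLLOW(<S>): <S> appears on no right-hand side. Thus FOLLOW(<S>) = {$}.
For <S> → w: FIRST(w) = {w}, so it goes in M[<S>, t] for t ∈ {w}.
For <S> → <D> <A> r: FIRST(<D> <A> r) = {r, s}, so it goes in M[<S>, t] for t ∈ {r, s}.
For <S> → λ: FIRST(λ) = {λ}, so it goes in M[<S>, t] for t ∈ {}; since λ ∈ FIRST, also for every t ∈ FOLLOW(<S>) = {$}.

<S> → <D> <A> r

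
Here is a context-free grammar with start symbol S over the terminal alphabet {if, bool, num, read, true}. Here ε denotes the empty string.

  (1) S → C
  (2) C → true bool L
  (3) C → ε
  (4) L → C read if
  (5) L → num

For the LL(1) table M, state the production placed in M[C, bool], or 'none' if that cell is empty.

none

FIRST(C) = {ε, true}
FIRST(S) = {ε, true}  (via C)
FIRST(L) = {num, read, true}  (via C read if)
FOLLOW(S) includes $ since S is the start symbol.
FOLLOW(S): S appears on no right-hand side. Thus FOLLOW(S) = {$}.
FOLLOW(C): in S→C, the suffix after C is empty, so FOLLOW(C) ⊇ FOLLOW(S) = {$}; in L→C read if, C is followed by read if with FIRST {read}. Thus FOLLOW(C) = {$, read}.
For C → true bool L: FIRST(true bool L) = {true}, so it goes in M[C, t] for t ∈ {true}.
For C → ε: FIRST(ε) = {ε}, so it goes in M[C, t] for t ∈ {}; since ε ∈ FIRST, also for every t ∈ FOLLOW(C) = {$, read}.
None of these place a production in M[C, bool].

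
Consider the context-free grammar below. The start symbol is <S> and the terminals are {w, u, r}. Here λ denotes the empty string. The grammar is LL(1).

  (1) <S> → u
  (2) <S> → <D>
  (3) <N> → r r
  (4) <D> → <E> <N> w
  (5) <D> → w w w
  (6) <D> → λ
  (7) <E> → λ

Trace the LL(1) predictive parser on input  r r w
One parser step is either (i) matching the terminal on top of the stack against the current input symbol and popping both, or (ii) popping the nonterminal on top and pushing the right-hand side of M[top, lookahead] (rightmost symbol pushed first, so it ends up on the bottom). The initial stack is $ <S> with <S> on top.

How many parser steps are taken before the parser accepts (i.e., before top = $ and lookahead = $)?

step 1: stack=$ <S>  input=r r w $  — expand <S> → <D>
step 2: stack=$ <D>  input=r r w $  — expand <D> → <E> <N> w
step 3: stack=$ w <N> <E>  input=r r w $  — expand <E> → λ
step 4: stack=$ w <N>  input=r r w $  — expand <N> → r r
step 5: stack=$ w r r  input=r r w $  — match r
step 6: stack=$ w r  input=r w $  — match r
step 7: stack=$ w  input=w $  — match w
Accept reached after 7 steps.

7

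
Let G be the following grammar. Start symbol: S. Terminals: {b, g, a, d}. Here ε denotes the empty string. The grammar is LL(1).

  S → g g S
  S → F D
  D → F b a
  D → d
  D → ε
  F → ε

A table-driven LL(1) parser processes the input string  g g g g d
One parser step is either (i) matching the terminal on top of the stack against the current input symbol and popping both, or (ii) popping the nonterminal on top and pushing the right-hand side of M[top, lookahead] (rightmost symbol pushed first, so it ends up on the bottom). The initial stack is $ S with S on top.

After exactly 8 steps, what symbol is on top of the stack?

step 1: stack=$ S  input=g g g g d $  — expand S → g g S
step 2: stack=$ S g g  input=g g g g d $  — match g
step 3: stack=$ S g  input=g g g d $  — match g
step 4: stack=$ S  input=g g d $  — expand S → g g S
step 5: stack=$ S g g  input=g g d $  — match g
step 6: stack=$ S g  input=g d $  — match g
step 7: stack=$ S  input=d $  — expand S → F D
step 8: stack=$ D F  input=d $  — expand F → ε
Stack after step 8: $ D (top = D).

D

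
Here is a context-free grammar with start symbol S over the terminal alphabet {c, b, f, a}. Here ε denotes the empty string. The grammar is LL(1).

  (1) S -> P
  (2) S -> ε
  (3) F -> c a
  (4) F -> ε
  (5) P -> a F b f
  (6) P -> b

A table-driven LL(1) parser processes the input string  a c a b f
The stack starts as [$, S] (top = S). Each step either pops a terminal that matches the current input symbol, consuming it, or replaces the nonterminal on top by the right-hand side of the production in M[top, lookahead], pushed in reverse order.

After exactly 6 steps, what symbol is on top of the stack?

b

step 1: stack=$ S  input=a c a b f $  — expand S -> P
step 2: stack=$ P  input=a c a b f $  — expand P -> a F b f
step 3: stack=$ f b F a  input=a c a b f $  — match a
step 4: stack=$ f b F  input=c a b f $  — expand F -> c a
step 5: stack=$ f b a c  input=c a b f $  — match c
step 6: stack=$ f b a  input=a b f $  — match a
Stack after step 6: $ f b (top = b).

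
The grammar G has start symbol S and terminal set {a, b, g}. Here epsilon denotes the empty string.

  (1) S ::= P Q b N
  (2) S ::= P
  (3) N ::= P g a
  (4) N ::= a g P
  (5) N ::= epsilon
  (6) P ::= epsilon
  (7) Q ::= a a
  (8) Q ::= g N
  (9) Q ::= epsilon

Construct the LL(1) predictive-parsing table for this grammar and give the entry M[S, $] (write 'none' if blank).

S ::= P

FIRST(P) = {epsilon}
FIRST(Q) = {epsilon, a, g}
FIRST(S) = {epsilon, a, b, g}  (via P Q b N, P)
FIRST(N) = {epsilon, a, g}  (via P g a)
FOLLOW(S) includes $ since S is the start symbol.
FOLLOW(S): S appears on no right-hand side. Thus FOLLOW(S) = {$}.
For S ::= P Q b N: FIRST(P Q b N) = {a, b, g}, so it goes in M[S, t] for t ∈ {a, b, g}.
For S ::= P: FIRST(P) = {epsilon}, so it goes in M[S, t] for t ∈ {}; since epsilon ∈ FIRST, also for every t ∈ FOLLOW(S) = {$}.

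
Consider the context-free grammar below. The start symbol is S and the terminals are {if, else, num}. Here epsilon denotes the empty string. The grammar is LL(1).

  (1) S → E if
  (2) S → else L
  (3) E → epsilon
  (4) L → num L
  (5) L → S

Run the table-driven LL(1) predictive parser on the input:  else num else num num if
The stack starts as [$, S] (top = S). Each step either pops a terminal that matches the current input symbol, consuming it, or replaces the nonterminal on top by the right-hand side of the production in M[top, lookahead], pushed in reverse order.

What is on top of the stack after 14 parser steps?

      Stack     Input                       Action
   1  $ S       else num else num num if $  expand S → else L
   2  $ L else  else num else num num if $  match else
   3  $ L       num else num num if $       expand L → num L
   4  $ L num   num else num num if $       match num
   5  $ L       else num num if $           expand L → S
   6  $ S       else num num if $           expand S → else L
   7  $ L else  else num num if $           match else
   8  $ L       num num if $                expand L → num L
   9  $ L num   num num if $                match num
  10  $ L       num if $                    expand L → num L
  11  $ L num   num if $                    match num
  12  $ L       if $                        expand L → S
  13  $ S       if $                        expand S → E if
  14  $ if E    if $                        expand E → epsilon
Stack after step 14: $ if (top = if).

if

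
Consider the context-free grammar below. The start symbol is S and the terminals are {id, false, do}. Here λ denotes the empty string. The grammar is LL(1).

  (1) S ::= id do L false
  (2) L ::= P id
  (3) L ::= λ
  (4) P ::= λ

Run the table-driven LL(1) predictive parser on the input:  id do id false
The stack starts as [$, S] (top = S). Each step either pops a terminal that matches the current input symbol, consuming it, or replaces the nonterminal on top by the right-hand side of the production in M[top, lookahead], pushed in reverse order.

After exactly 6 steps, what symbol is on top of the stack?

     Stack            Input             Action
  1  $ S              id do id false $  expand S ::= id do L false
  2  $ false L do id  id do id false $  match id
  3  $ false L do     do id false $     match do
  4  $ false L        id false $        expand L ::= P id
  5  $ false id P     id false $        expand P ::= λ
  6  $ false id       id false $        match id
Stack after step 6: $ false (top = false).

false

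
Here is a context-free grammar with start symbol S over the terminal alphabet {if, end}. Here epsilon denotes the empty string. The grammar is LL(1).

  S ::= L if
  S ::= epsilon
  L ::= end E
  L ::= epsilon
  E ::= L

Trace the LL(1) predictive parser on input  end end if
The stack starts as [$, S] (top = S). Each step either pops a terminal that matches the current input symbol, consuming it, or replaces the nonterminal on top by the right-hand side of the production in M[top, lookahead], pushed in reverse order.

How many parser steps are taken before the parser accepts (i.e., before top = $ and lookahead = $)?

step 1: stack=$ S  input=end end if $  — expand S ::= L if
step 2: stack=$ if L  input=end end if $  — expand L ::= end E
step 3: stack=$ if E end  input=end end if $  — match end
step 4: stack=$ if E  input=end if $  — expand E ::= L
step 5: stack=$ if L  input=end if $  — expand L ::= end E
step 6: stack=$ if E end  input=end if $  — match end
step 7: stack=$ if E  input=if $  — expand E ::= L
step 8: stack=$ if L  input=if $  — expand L ::= epsilon
step 9: stack=$ if  input=if $  — match if
Accept reached after 9 steps.

9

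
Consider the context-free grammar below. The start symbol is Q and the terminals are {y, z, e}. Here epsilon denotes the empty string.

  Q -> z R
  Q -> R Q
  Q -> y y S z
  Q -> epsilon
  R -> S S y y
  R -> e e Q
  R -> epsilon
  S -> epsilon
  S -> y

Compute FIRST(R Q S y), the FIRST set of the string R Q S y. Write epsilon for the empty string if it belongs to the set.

FIRST(S) = {epsilon, y}
FIRST(R) = {epsilon, e, y}  (via S S y y)
FIRST(Q) = {epsilon, e, y, z}  (via R Q)
FIRST(R Q S y): take FIRST of each symbol in turn, carrying on past any symbol whose FIRST contains epsilon; result {e, y, z}.

{e, y, z}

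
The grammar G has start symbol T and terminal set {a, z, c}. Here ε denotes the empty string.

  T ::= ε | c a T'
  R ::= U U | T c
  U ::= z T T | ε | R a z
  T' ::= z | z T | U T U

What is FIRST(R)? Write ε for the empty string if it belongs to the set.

FIRST(T): from T::=ε we get {ε}; from T::=c a T' we get {c}. So FIRST(T) = {ε, c}.
FIRST(R): from R::=U U we get {ε, a, c, z}; from R::=T c we get {c}. So FIRST(R) = {ε, a, c, z}.
FIRST(U): from U::=z T T we get {z}; from U::=ε we get {ε}; from U::=R a z we get {a, c, z}. So FIRST(U) = {ε, a, c, z}.
FIRST(T'): from T'::=z we get {z}; from T'::=z T we get {z}; from T'::=U T U we get {ε, a, c, z}. So FIRST(T') = {ε, a, c, z}.

{ε, a, c, z}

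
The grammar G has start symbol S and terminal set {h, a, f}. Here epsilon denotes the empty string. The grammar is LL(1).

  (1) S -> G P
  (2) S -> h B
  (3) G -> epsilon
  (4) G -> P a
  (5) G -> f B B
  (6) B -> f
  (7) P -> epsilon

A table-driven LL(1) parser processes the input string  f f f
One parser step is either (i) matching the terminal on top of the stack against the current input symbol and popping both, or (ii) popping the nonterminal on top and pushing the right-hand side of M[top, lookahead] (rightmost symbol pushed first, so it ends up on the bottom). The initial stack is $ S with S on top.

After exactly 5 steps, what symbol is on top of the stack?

step 1: stack=$ S  input=f f f $  — expand S -> G P
step 2: stack=$ P G  input=f f f $  — expand G -> f B B
step 3: stack=$ P B B f  input=f f f $  — match f
step 4: stack=$ P B B  input=f f $  — expand B -> f
step 5: stack=$ P B f  input=f f $  — match f
Stack after step 5: $ P B (top = B).

B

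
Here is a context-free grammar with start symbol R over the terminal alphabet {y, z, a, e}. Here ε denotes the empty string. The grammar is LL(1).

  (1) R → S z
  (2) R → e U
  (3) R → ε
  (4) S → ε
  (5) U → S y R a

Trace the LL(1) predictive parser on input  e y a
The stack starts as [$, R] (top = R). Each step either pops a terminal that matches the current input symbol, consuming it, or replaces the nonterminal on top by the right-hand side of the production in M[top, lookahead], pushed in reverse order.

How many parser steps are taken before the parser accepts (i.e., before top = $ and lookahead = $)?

7

step 1: stack=$ R  input=e y a $  — expand R → e U
step 2: stack=$ U e  input=e y a $  — match e
step 3: stack=$ U  input=y a $  — expand U → S y R a
step 4: stack=$ a R y S  input=y a $  — expand S → ε
step 5: stack=$ a R y  input=y a $  — match y
step 6: stack=$ a R  input=a $  — expand R → ε
step 7: stack=$ a  input=a $  — match a
Accept reached after 7 steps.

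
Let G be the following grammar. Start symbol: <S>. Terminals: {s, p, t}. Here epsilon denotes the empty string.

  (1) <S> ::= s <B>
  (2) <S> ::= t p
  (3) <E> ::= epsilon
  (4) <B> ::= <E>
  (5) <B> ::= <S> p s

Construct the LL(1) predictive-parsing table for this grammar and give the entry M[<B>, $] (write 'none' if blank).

<B> ::= <E>

FIRST(<S>): from <S>::=s <B> we get {s}; from <S>::=t p we get {t}. So FIRST(<S>) = {s, t}.
FIRST(<E>): from <E>::=epsilon we get {epsilon}. So FIRST(<E>) = {epsilon}.
FIRST(<B>): from <B>::=<E> we get {epsilon}; from <B>::=<S> p s we get {s, t}. So FIRST(<B>) = {epsilon, s, t}.
FOLLOW(<S>) includes $ since <S> is the start symbol.
FOLLOW(<S>): in <B>::=<S> p s, <S> is followed by p s with FIRST {p}. Thus FOLLOW(<S>) = {$, p}.
FOLLOW(<B>): in <S>::=s <B>, the suffix after <B> is empty, so FOLLOW(<B>) ⊇ FOLLOW(<S>) = {$, p}. Thus FOLLOW(<B>) = {$, p}.
For <B> ::= <E>: FIRST(<E>) = {epsilon}, so it goes in M[<B>, t] for t ∈ {}; since epsilon ∈ FIRST, also for every t ∈ FOLLOW(<B>) = {$, p}.
For <B> ::= <S> p s: FIRST(<S> p s) = {s, t}, so it goes in M[<B>, t] for t ∈ {s, t}.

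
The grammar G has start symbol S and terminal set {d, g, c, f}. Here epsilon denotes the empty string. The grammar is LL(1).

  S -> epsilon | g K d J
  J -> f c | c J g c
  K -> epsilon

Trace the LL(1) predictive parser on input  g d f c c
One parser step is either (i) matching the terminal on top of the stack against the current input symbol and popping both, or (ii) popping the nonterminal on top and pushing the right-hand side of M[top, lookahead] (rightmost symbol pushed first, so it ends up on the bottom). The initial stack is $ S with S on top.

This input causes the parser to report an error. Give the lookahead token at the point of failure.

     Stack      Input        Action
  1  $ S        g d f c c $  expand S -> g K d J
  2  $ J d K g  g d f c c $  match g
  3  $ J d K    d f c c $    expand K -> epsilon
  4  $ J d      d f c c $    match d
  5  $ J        f c c $      expand J -> f c
  6  $ c f      f c c $      match f
  7  $ c        c c $        match c
  8  $          c $          error: stack empty but input remains

c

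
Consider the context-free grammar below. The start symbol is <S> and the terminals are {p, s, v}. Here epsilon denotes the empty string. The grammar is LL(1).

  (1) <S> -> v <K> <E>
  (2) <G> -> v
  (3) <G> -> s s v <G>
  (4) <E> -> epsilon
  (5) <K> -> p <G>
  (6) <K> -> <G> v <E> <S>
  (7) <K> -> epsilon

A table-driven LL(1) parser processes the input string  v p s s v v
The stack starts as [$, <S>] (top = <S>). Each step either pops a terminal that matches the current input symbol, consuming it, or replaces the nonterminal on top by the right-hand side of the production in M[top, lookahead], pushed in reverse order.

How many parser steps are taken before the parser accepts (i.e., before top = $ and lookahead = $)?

step 1: stack=$ <S>  input=v p s s v v $  — expand <S> -> v <K> <E>
step 2: stack=$ <E> <K> v  input=v p s s v v $  — match v
step 3: stack=$ <E> <K>  input=p s s v v $  — expand <K> -> p <G>
step 4: stack=$ <E> <G> p  input=p s s v v $  — match p
step 5: stack=$ <E> <G>  input=s s v v $  — expand <G> -> s s v <G>
step 6: stack=$ <E> <G> v s s  input=s s v v $  — match s
step 7: stack=$ <E> <G> v s  input=s v v $  — match s
step 8: stack=$ <E> <G> v  input=v v $  — match v
step 9: stack=$ <E> <G>  input=v $  — expand <G> -> v
step 10: stack=$ <E> v  input=v $  — match v
step 11: stack=$ <E>  input=$  — expand <E> -> epsilon
Accept reached after 11 steps.

11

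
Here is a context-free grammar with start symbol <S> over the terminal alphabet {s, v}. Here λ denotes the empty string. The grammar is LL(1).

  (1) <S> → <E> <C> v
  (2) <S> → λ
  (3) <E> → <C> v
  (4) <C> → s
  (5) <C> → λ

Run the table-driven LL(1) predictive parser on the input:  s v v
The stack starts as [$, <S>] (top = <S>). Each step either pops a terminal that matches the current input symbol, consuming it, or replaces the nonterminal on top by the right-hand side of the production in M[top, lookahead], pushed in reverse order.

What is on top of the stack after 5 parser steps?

<C>

step 1: stack=$ <S>  input=s v v $  — expand <S> → <E> <C> v
step 2: stack=$ v <C> <E>  input=s v v $  — expand <E> → <C> v
step 3: stack=$ v <C> v <C>  input=s v v $  — expand <C> → s
step 4: stack=$ v <C> v s  input=s v v $  — match s
step 5: stack=$ v <C> v  input=v v $  — match v
Stack after step 5: $ v <C> (top = <C>).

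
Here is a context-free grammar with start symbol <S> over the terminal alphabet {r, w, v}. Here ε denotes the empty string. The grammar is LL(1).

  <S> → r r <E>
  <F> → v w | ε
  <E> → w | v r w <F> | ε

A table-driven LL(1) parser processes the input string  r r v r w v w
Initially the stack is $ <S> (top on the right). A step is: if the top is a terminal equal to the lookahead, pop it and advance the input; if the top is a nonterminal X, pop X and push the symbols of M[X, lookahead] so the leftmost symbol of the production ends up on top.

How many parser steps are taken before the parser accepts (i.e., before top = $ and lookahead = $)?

10

step 1: stack=$ <S>  input=r r v r w v w $  — expand <S> → r r <E>
step 2: stack=$ <E> r r  input=r r v r w v w $  — match r
step 3: stack=$ <E> r  input=r v r w v w $  — match r
step 4: stack=$ <E>  input=v r w v w $  — expand <E> → v r w <F>
step 5: stack=$ <F> w r v  input=v r w v w $  — match v
step 6: stack=$ <F> w r  input=r w v w $  — match r
step 7: stack=$ <F> w  input=w v w $  — match w
step 8: stack=$ <F>  input=v w $  — expand <F> → v w
step 9: stack=$ w v  input=v w $  — match v
step 10: stack=$ w  input=w $  — match w
Accept reached after 10 steps.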